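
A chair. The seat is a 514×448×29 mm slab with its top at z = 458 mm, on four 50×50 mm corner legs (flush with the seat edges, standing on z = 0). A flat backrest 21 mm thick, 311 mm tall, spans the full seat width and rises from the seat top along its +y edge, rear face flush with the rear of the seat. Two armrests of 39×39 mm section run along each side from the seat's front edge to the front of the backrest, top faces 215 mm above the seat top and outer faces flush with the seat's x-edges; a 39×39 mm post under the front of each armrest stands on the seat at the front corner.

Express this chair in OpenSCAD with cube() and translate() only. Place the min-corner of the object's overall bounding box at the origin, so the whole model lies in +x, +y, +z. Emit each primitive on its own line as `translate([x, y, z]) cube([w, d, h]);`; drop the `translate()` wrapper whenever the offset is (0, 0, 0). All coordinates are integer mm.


translate([0, 0, 429]) cube([514, 448, 29]);
cube([50, 50, 429]);
translate([464, 0, 0]) cube([50, 50, 429]);
translate([0, 398, 0]) cube([50, 50, 429]);
translate([464, 398, 0]) cube([50, 50, 429]);
translate([0, 427, 458]) cube([514, 21, 311]);
translate([0, 0, 634]) cube([39, 427, 39]);
translate([475, 0, 634]) cube([39, 427, 39]);
translate([0, 0, 458]) cube([39, 39, 176]);
translate([475, 0, 458]) cube([39, 39, 176]);


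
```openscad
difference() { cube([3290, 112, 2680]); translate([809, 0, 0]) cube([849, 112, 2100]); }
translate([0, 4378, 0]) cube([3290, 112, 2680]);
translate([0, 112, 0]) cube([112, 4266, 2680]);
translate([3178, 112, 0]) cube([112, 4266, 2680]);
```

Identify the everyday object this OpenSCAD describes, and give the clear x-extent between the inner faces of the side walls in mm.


A single room. The interior width is 3066 mm.

Four walls enclosing a rectangle with a door in the front wall — a room. Outside width 3290 minus two 112 mm walls gives 3066 mm.


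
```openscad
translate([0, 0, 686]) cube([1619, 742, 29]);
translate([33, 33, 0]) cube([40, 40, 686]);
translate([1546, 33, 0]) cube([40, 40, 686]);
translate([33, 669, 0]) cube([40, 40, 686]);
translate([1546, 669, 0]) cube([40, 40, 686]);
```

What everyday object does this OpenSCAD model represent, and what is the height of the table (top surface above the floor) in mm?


A table. The table height is 715 mm.

A 1619×742×29 slab sits at z = 686 on four 40 mm square posts — a table. The top surface is at 686 + 29 = 715 mm.


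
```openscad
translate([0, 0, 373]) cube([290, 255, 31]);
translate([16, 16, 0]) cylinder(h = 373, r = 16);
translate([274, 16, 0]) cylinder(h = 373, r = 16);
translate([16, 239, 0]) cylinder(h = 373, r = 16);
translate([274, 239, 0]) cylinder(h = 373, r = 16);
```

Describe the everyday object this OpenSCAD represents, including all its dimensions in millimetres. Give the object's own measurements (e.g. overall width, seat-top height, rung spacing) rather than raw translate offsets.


A simple wooden stool: a rectangular seat 290 mm (x) by 255 mm (y), 31 mm thick, top face at z = 404 mm, on four round legs, each 32 mm in diameter. The legs rest on z = 0, each leg's axis is inset half a diameter from the nearest pair of seat edges (so the leg's bounding box is flush with the corner).


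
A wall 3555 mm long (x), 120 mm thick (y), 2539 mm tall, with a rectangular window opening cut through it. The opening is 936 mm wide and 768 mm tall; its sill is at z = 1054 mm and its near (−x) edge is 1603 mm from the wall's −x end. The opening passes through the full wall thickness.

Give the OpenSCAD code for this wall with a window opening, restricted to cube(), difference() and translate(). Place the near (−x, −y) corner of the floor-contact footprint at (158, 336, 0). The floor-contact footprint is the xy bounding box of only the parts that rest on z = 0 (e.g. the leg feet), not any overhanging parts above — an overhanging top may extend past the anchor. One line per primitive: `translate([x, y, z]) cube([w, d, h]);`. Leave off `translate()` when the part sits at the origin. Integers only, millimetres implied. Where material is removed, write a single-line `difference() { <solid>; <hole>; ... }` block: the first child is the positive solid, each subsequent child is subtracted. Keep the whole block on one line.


difference() { translate([158, 336, 0]) cube([3555, 120, 2539]); translate([1761, 336, 1054]) cube([936, 120, 768]); }


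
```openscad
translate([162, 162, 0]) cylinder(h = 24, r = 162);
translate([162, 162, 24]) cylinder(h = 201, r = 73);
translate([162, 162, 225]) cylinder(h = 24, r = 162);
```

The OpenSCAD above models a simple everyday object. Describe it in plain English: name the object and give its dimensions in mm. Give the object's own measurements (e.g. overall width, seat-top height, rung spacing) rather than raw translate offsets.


A spool: two coaxial disc flanges of radius 162 mm and thickness 24 mm, joined by a core cylinder of radius 73 mm and height 201 mm. The lower flange rests on z = 0 and the three cylinders share a vertical axis.


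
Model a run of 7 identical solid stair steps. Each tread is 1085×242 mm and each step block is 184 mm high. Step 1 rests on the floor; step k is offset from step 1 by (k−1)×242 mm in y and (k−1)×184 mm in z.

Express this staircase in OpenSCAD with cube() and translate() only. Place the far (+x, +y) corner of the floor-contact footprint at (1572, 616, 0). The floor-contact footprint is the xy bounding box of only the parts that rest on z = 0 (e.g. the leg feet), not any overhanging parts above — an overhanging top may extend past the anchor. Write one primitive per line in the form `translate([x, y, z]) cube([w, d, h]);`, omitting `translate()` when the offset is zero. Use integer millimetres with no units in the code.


translate([487, 374, 0]) cube([1085, 242, 184]);
translate([487, 616, 184]) cube([1085, 242, 184]);
translate([487, 858, 368]) cube([1085, 242, 184]);
translate([487, 1100, 552]) cube([1085, 242, 184]);
translate([487, 1342, 736]) cube([1085, 242, 184]);
translate([487, 1584, 920]) cube([1085, 242, 184]);
translate([487, 1826, 1104]) cube([1085, 242, 184]);


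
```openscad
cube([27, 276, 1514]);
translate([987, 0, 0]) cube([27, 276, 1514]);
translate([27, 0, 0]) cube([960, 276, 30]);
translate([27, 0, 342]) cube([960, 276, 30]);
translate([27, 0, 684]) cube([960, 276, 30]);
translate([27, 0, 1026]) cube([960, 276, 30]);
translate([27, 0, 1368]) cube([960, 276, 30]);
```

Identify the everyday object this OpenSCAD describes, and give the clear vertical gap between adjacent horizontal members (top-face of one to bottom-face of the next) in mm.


A bookshelf. The clear shelf gap is 312 mm.

Two tall side panels with 5 horizontal boards between them — a bookshelf. The first two shelf undersides are at z = 0 and z = 342; with shelf thickness 30, the clear gap is 342 − 0 − 30 = 312 mm.


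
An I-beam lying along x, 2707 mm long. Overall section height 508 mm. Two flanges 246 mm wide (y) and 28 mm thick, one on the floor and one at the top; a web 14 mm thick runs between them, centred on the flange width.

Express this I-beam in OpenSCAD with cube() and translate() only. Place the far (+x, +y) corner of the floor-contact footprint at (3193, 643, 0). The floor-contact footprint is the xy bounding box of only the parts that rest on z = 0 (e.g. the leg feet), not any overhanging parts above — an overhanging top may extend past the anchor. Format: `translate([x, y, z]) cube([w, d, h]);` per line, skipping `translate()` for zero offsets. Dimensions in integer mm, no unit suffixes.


translate([486, 397, 0]) cube([2707, 246, 28]);
translate([486, 513, 28]) cube([2707, 14, 452]);
translate([486, 397, 480]) cube([2707, 246, 28]);


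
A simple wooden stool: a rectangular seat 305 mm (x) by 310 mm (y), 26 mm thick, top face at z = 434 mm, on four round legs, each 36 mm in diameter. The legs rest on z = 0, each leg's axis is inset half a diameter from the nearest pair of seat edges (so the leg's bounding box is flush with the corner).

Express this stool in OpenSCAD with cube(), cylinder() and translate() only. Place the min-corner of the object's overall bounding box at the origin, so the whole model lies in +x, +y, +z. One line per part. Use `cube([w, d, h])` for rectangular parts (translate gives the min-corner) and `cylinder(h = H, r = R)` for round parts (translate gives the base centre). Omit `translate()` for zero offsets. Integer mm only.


translate([0, 0, 408]) cube([305, 310, 26]);
translate([18, 18, 0]) cylinder(h = 408, r = 18);
translate([287, 18, 0]) cylinder(h = 408, r = 18);
translate([18, 292, 0]) cylinder(h = 408, r = 18);
translate([287, 292, 0]) cylinder(h = 408, r = 18);


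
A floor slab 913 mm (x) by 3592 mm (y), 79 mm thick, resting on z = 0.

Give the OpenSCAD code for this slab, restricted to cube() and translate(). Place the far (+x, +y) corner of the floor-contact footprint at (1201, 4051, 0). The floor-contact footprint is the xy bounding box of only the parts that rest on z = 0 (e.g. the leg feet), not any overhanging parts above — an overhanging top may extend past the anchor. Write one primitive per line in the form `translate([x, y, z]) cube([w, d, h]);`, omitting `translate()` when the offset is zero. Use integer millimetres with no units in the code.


translate([288, 459, 0]) cube([913, 3592, 79]);


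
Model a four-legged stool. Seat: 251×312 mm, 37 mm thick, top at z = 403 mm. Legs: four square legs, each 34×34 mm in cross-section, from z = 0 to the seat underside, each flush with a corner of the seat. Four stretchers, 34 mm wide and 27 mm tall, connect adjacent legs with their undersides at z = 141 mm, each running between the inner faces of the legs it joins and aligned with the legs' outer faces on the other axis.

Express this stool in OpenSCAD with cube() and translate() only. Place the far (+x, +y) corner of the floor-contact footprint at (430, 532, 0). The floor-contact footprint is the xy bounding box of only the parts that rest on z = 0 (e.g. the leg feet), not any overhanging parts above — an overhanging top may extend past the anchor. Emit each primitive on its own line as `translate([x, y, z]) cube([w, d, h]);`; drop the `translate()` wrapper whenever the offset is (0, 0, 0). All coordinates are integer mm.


// leg_h = 403 - 37 = 366
// stretcher span = 251 - 2*34 = 183
translate([179, 220, 366]) cube([251, 312, 37]);
translate([179, 220, 0]) cube([34, 34, 366]);
translate([396, 220, 0]) cube([34, 34, 366]);
translate([179, 498, 0]) cube([34, 34, 366]);
translate([396, 498, 0]) cube([34, 34, 366]);
translate([213, 220, 141]) cube([183, 34, 27]);
translate([213, 498, 141]) cube([183, 34, 27]);
translate([179, 254, 141]) cube([34, 244, 27]);
translate([396, 254, 141]) cube([34, 244, 27]);


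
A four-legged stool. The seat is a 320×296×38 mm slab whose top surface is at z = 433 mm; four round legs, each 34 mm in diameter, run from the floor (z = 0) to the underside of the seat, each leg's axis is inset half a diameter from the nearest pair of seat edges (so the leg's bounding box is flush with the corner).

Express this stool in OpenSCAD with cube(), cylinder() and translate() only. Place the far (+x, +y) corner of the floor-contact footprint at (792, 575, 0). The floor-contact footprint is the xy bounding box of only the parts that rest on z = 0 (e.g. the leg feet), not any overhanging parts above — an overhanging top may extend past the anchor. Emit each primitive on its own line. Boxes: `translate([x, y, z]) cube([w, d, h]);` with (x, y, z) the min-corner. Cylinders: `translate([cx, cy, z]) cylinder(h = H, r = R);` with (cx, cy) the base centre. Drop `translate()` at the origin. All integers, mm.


translate([472, 279, 395]) cube([320, 296, 38]);
translate([489, 296, 0]) cylinder(h = 395, r = 17);
translate([775, 296, 0]) cylinder(h = 395, r = 17);
translate([489, 558, 0]) cylinder(h = 395, r = 17);
translate([775, 558, 0]) cylinder(h = 395, r = 17);


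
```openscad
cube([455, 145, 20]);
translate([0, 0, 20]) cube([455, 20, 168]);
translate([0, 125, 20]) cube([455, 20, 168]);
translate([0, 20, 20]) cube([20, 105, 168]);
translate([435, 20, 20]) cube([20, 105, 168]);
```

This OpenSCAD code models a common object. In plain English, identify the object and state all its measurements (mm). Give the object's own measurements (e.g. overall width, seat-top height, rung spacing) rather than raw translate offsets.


An open-topped rectangular box: outside dimensions 455×145×188 mm, with a uniform wall and base thickness of 20 mm. The base is a full 455×145 slab on the floor; four walls sit on top of the base. The front and back walls (the −y and +y sides) span the full width; the two side walls fit between them.


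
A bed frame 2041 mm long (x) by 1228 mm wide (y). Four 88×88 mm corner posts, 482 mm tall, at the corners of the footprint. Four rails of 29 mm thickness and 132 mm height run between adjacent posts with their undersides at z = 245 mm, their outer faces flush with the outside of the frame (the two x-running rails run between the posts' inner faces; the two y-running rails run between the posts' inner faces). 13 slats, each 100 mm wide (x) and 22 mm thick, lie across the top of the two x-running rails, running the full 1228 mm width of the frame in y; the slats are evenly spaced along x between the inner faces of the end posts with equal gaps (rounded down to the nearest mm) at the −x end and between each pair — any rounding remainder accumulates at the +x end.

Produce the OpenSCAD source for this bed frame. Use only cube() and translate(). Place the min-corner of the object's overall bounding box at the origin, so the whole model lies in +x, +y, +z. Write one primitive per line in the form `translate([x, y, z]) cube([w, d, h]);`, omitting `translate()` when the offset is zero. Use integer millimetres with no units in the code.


cube([88, 88, 482]);
translate([0, 1140, 0]) cube([88, 88, 482]);
translate([1953, 0, 0]) cube([88, 88, 482]);
translate([1953, 1140, 0]) cube([88, 88, 482]);
translate([88, 0, 245]) cube([1865, 29, 132]);
translate([88, 1199, 245]) cube([1865, 29, 132]);
translate([0, 88, 245]) cube([29, 1052, 132]);
translate([2012, 88, 245]) cube([29, 1052, 132]);
translate([128, 0, 377]) cube([100, 1228, 22]);
translate([268, 0, 377]) cube([100, 1228, 22]);
translate([408, 0, 377]) cube([100, 1228, 22]);
translate([548, 0, 377]) cube([100, 1228, 22]);
translate([688, 0, 377]) cube([100, 1228, 22]);
translate([828, 0, 377]) cube([100, 1228, 22]);
translate([968, 0, 377]) cube([100, 1228, 22]);
translate([1108, 0, 377]) cube([100, 1228, 22]);
translate([1248, 0, 377]) cube([100, 1228, 22]);
translate([1388, 0, 377]) cube([100, 1228, 22]);
translate([1528, 0, 377]) cube([100, 1228, 22]);
translate([1668, 0, 377]) cube([100, 1228, 22]);
translate([1808, 0, 377]) cube([100, 1228, 22]);


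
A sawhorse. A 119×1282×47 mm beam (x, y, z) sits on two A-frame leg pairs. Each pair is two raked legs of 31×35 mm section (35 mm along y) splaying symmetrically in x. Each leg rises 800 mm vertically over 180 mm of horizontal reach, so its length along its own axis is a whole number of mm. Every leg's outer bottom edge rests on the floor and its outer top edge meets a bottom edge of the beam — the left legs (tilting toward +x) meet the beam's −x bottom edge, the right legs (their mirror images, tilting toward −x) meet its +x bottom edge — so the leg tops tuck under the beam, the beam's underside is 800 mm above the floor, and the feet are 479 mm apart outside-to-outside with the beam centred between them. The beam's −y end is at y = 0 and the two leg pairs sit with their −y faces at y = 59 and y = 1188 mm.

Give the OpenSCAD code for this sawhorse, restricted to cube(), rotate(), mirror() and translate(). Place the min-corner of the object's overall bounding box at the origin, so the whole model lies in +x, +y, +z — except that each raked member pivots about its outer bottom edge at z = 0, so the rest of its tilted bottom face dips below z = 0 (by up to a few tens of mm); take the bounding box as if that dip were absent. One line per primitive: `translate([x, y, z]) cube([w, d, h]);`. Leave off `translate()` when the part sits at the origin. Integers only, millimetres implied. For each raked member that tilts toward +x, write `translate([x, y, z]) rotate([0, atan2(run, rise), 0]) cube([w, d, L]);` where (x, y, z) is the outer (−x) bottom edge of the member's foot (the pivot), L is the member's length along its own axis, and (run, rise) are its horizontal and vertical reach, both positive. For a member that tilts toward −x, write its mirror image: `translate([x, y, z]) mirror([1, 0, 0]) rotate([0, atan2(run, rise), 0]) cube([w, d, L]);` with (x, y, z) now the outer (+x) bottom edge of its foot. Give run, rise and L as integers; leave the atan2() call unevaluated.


// leg length = √(180² + 800²) = 820
// right-leg outer foot x = 2·180 + 119 = 479
// beam min-corner = (180, 0, 800)
translate([180, 0, 800]) cube([119, 1282, 47]);
translate([0, 59, 0]) rotate([0, atan2(180, 800), 0]) cube([31, 35, 820]);
translate([479, 59, 0]) mirror([1, 0, 0]) rotate([0, atan2(180, 800), 0]) cube([31, 35, 820]);
translate([0, 1188, 0]) rotate([0, atan2(180, 800), 0]) cube([31, 35, 820]);
translate([479, 1188, 0]) mirror([1, 0, 0]) rotate([0, atan2(180, 800), 0]) cube([31, 35, 820]);


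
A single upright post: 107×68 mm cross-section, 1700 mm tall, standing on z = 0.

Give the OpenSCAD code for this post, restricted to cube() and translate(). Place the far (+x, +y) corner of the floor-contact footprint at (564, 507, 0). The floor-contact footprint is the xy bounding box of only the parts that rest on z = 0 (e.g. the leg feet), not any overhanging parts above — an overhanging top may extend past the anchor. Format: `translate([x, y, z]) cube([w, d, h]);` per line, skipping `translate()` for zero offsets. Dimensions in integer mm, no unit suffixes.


translate([457, 439, 0]) cube([107, 68, 1700]);


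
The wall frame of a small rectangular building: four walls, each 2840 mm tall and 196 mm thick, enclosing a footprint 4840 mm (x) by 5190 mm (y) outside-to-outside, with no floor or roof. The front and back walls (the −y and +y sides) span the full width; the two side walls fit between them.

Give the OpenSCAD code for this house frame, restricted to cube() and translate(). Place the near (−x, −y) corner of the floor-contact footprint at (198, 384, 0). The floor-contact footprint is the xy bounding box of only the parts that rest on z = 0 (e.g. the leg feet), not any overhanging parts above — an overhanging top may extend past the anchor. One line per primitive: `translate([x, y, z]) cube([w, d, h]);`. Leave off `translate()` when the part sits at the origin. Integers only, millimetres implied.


translate([198, 384, 0]) cube([4840, 196, 2840]);
translate([198, 5378, 0]) cube([4840, 196, 2840]);
translate([198, 580, 0]) cube([196, 4798, 2840]);
translate([4842, 580, 0]) cube([196, 4798, 2840]);


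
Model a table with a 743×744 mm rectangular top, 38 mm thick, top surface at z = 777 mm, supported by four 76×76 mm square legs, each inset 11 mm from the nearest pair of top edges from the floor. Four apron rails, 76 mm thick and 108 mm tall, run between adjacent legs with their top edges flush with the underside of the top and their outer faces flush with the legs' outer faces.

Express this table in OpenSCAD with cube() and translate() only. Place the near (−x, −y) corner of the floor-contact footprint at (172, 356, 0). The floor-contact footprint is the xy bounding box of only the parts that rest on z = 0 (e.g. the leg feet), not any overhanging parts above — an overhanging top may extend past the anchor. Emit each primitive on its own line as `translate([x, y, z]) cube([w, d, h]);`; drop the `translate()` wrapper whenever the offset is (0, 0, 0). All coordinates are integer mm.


translate([161, 345, 739]) cube([743, 744, 38]);
translate([172, 356, 0]) cube([76, 76, 739]);
translate([817, 356, 0]) cube([76, 76, 739]);
translate([172, 1002, 0]) cube([76, 76, 739]);
translate([817, 1002, 0]) cube([76, 76, 739]);
translate([248, 356, 631]) cube([569, 76, 108]);
translate([248, 1002, 631]) cube([569, 76, 108]);
translate([172, 432, 631]) cube([76, 570, 108]);
translate([817, 432, 631]) cube([76, 570, 108]);


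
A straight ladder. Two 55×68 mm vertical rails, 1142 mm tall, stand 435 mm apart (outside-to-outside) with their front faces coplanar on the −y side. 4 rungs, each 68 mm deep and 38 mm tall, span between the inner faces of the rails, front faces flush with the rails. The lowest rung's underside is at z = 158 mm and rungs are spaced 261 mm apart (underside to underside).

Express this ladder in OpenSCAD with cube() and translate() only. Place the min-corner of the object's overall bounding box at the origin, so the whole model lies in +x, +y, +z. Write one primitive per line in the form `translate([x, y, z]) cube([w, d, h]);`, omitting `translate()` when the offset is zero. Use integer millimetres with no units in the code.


// rung span = 435 - 2*55 = 325
// rung[k] z = 158 + k*261
cube([55, 68, 1142]);
translate([380, 0, 0]) cube([55, 68, 1142]);
translate([55, 0, 158]) cube([325, 68, 38]);
translate([55, 0, 419]) cube([325, 68, 38]);
translate([55, 0, 680]) cube([325, 68, 38]);
translate([55, 0, 941]) cube([325, 68, 38]);


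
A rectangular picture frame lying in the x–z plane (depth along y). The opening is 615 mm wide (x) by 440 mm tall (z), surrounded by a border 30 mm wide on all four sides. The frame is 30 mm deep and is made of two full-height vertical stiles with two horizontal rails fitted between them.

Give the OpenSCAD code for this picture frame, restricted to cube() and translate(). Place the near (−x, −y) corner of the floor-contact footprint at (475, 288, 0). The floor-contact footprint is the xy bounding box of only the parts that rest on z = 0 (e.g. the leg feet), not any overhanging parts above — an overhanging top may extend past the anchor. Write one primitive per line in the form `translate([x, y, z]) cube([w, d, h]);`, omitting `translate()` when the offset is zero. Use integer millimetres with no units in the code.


translate([475, 288, 0]) cube([30, 30, 500]);
translate([1120, 288, 0]) cube([30, 30, 500]);
translate([505, 288, 0]) cube([615, 30, 30]);
translate([505, 288, 470]) cube([615, 30, 30]);


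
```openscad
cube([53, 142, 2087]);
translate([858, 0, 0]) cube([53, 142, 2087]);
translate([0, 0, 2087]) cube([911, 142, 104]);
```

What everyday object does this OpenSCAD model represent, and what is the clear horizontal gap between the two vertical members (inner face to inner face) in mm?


A door frame. The clear opening width is 805 mm.

Two 2087 mm tall posts with a header on top — a door frame. The left jamb is 53 mm wide at x = 0; the right jamb starts at x = 858. The clear opening is 858 − 53 = 805 mm.


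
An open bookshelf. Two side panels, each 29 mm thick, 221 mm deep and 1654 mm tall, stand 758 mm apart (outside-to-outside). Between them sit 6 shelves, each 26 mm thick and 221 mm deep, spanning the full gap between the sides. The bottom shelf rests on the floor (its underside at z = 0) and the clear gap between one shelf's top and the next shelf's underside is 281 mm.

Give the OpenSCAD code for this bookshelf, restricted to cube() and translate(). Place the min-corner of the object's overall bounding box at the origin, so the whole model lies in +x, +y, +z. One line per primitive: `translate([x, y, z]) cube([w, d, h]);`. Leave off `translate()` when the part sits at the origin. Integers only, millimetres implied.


cube([29, 221, 1654]);
translate([729, 0, 0]) cube([29, 221, 1654]);
translate([29, 0, 0]) cube([700, 221, 26]);
translate([29, 0, 307]) cube([700, 221, 26]);
translate([29, 0, 614]) cube([700, 221, 26]);
translate([29, 0, 921]) cube([700, 221, 26]);
translate([29, 0, 1228]) cube([700, 221, 26]);
translate([29, 0, 1535]) cube([700, 221, 26]);


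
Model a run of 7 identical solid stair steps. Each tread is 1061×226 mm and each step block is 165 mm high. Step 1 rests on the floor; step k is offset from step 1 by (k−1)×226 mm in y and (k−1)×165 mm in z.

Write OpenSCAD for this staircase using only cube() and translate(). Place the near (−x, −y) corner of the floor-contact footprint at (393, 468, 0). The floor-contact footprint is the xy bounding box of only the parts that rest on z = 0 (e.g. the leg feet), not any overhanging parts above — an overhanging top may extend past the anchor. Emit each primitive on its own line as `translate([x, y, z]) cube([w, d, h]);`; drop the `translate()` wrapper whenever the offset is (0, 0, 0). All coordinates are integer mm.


translate([393, 468, 0]) cube([1061, 226, 165]);
translate([393, 694, 165]) cube([1061, 226, 165]);
translate([393, 920, 330]) cube([1061, 226, 165]);
translate([393, 1146, 495]) cube([1061, 226, 165]);
translate([393, 1372, 660]) cube([1061, 226, 165]);
translate([393, 1598, 825]) cube([1061, 226, 165]);
translate([393, 1824, 990]) cube([1061, 226, 165]);


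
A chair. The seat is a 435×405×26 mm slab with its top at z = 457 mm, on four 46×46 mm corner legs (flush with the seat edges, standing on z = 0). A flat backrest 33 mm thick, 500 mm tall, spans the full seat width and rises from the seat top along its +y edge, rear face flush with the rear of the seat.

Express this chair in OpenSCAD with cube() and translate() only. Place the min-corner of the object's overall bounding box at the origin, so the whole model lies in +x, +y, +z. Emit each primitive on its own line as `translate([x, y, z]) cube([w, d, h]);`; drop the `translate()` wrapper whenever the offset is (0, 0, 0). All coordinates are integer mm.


translate([0, 0, 431]) cube([435, 405, 26]);
cube([46, 46, 431]);
translate([389, 0, 0]) cube([46, 46, 431]);
translate([0, 359, 0]) cube([46, 46, 431]);
translate([389, 359, 0]) cube([46, 46, 431]);
translate([0, 372, 457]) cube([435, 33, 500]);


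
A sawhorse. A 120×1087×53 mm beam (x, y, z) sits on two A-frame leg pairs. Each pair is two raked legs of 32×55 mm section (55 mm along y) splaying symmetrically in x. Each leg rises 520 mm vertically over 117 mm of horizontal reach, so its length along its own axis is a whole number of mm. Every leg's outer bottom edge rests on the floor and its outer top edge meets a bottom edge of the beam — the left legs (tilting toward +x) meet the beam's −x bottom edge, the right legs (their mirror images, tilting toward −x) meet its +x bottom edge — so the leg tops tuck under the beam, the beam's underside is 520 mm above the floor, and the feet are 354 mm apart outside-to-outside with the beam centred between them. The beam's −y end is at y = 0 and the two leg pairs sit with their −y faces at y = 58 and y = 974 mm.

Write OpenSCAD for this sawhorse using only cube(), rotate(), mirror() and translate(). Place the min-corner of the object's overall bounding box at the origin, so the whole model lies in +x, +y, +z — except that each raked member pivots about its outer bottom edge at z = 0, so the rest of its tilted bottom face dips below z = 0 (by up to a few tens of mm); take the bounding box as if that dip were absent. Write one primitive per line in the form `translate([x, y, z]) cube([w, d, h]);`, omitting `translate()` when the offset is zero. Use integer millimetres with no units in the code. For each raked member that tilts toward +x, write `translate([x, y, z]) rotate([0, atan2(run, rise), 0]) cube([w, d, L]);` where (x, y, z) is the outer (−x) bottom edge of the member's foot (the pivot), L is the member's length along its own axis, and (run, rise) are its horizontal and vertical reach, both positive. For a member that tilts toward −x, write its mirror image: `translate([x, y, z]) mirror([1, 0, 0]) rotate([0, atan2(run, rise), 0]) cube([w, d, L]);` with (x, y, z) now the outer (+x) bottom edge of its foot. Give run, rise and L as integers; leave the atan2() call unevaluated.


translate([117, 0, 520]) cube([120, 1087, 53]);
translate([0, 58, 0]) rotate([0, atan2(117, 520), 0]) cube([32, 55, 533]);
translate([354, 58, 0]) mirror([1, 0, 0]) rotate([0, atan2(117, 520), 0]) cube([32, 55, 533]);
translate([0, 974, 0]) rotate([0, atan2(117, 520), 0]) cube([32, 55, 533]);
translate([354, 974, 0]) mirror([1, 0, 0]) rotate([0, atan2(117, 520), 0]) cube([32, 55, 533]);


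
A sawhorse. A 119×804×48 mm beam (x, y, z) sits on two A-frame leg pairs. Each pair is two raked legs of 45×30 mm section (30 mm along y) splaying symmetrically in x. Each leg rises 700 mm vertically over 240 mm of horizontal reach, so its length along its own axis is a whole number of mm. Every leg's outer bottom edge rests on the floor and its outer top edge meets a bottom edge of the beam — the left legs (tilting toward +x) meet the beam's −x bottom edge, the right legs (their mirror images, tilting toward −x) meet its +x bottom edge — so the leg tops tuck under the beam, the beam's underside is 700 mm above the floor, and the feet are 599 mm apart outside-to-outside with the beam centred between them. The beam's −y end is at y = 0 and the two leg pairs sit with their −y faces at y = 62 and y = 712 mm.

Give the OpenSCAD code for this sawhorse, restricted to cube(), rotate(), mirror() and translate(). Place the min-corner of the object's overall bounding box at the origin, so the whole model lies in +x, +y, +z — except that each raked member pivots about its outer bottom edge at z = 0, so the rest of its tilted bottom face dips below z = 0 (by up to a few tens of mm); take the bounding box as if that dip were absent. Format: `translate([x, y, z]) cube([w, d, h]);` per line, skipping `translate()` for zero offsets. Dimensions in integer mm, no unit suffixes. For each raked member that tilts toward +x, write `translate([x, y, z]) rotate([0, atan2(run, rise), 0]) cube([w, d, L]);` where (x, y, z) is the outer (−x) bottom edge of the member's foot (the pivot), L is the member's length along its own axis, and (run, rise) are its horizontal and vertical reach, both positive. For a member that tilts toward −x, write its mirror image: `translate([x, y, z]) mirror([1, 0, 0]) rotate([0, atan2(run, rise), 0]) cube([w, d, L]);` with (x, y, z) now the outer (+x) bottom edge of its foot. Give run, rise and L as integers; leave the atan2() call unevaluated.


translate([240, 0, 700]) cube([119, 804, 48]);
translate([0, 62, 0]) rotate([0, atan2(240, 700), 0]) cube([45, 30, 740]);
translate([599, 62, 0]) mirror([1, 0, 0]) rotate([0, atan2(240, 700), 0]) cube([45, 30, 740]);
translate([0, 712, 0]) rotate([0, atan2(240, 700), 0]) cube([45, 30, 740]);
translate([599, 712, 0]) mirror([1, 0, 0]) rotate([0, atan2(240, 700), 0]) cube([45, 30, 740]);


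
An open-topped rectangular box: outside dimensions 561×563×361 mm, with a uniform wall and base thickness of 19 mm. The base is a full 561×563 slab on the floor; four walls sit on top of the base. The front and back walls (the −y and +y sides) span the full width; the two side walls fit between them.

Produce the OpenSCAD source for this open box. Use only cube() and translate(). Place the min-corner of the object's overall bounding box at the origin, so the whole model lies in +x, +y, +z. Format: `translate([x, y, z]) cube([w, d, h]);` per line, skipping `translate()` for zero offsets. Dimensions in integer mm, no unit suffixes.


cube([561, 563, 19]);
translate([0, 0, 19]) cube([561, 19, 342]);
translate([0, 544, 19]) cube([561, 19, 342]);
translate([0, 19, 19]) cube([19, 525, 342]);
translate([542, 19, 19]) cube([19, 525, 342]);


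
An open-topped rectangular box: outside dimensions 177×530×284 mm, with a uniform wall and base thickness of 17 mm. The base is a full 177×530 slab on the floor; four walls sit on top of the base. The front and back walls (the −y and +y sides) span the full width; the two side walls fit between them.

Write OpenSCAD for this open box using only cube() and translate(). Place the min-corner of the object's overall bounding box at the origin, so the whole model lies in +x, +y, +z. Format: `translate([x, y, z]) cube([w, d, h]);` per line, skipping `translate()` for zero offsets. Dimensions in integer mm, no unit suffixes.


cube([177, 530, 17]);
translate([0, 0, 17]) cube([177, 17, 267]);
translate([0, 513, 17]) cube([177, 17, 267]);
translate([0, 17, 17]) cube([17, 496, 267]);
translate([160, 17, 17]) cube([17, 496, 267]);


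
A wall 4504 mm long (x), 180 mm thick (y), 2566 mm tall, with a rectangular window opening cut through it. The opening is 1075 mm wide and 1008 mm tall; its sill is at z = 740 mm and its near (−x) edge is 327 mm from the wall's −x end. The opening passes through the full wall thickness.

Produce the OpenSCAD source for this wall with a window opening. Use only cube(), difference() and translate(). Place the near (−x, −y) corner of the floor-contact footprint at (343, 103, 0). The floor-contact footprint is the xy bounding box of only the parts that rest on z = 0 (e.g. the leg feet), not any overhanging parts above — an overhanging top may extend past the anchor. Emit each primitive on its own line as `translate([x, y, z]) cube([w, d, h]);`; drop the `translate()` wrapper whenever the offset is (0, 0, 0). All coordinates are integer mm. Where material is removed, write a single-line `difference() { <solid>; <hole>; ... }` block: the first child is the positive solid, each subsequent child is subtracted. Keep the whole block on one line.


difference() { translate([343, 103, 0]) cube([4504, 180, 2566]); translate([670, 103, 740]) cube([1075, 180, 1008]); }


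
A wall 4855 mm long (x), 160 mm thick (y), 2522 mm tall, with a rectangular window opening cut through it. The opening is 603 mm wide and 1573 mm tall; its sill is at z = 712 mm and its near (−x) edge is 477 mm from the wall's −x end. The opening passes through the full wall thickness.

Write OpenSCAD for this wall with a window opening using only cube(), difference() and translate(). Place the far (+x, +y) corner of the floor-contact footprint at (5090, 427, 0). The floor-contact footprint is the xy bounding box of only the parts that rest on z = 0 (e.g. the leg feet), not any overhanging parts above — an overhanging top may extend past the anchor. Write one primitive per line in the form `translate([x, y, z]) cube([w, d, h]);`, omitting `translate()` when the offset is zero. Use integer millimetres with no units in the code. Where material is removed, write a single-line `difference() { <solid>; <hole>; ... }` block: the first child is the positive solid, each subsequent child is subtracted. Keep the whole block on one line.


difference() { translate([235, 267, 0]) cube([4855, 160, 2522]); translate([712, 267, 712]) cube([603, 160, 1573]); }


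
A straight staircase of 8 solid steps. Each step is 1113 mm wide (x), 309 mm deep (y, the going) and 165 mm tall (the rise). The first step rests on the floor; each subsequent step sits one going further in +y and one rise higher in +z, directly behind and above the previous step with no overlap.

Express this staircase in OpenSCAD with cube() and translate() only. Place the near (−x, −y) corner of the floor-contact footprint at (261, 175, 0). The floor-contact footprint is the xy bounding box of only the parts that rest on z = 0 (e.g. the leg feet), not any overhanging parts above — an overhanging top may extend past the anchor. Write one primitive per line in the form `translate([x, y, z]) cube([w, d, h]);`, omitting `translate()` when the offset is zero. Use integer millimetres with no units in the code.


translate([261, 175, 0]) cube([1113, 309, 165]);
translate([261, 484, 165]) cube([1113, 309, 165]);
translate([261, 793, 330]) cube([1113, 309, 165]);
translate([261, 1102, 495]) cube([1113, 309, 165]);
translate([261, 1411, 660]) cube([1113, 309, 165]);
translate([261, 1720, 825]) cube([1113, 309, 165]);
translate([261, 2029, 990]) cube([1113, 309, 165]);
translate([261, 2338, 1155]) cube([1113, 309, 165]);


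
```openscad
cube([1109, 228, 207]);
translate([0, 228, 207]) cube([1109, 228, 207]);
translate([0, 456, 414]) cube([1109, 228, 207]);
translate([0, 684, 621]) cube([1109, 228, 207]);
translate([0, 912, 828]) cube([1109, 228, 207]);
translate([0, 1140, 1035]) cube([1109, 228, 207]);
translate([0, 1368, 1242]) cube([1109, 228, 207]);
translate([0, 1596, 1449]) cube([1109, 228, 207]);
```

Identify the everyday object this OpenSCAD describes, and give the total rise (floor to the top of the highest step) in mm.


A staircase. The total rise is 1656 mm.

8 identical blocks, each offset up and back from the previous — a staircase. Each step is 207 mm tall and there are 8 of them, so the total rise is 8 × 207 = 1656 mm.


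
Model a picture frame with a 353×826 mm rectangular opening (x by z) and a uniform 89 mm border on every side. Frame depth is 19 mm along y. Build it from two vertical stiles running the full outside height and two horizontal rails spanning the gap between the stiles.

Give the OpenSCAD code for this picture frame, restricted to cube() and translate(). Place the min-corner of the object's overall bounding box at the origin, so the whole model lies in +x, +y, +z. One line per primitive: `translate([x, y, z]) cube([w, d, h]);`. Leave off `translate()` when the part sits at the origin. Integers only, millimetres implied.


cube([89, 19, 1004]);
translate([442, 0, 0]) cube([89, 19, 1004]);
translate([89, 0, 0]) cube([353, 19, 89]);
translate([89, 0, 915]) cube([353, 19, 89]);


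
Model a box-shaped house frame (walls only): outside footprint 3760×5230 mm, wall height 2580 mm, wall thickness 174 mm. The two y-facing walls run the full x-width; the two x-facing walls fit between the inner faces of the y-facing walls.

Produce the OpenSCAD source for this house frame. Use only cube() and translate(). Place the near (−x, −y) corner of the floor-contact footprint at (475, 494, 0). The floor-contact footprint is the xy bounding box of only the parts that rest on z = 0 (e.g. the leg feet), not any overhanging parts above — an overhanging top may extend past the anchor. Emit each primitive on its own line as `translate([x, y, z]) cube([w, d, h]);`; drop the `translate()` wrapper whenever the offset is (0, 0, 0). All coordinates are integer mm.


translate([475, 494, 0]) cube([3760, 174, 2580]);
translate([475, 5550, 0]) cube([3760, 174, 2580]);
translate([475, 668, 0]) cube([174, 4882, 2580]);
translate([4061, 668, 0]) cube([174, 4882, 2580]);


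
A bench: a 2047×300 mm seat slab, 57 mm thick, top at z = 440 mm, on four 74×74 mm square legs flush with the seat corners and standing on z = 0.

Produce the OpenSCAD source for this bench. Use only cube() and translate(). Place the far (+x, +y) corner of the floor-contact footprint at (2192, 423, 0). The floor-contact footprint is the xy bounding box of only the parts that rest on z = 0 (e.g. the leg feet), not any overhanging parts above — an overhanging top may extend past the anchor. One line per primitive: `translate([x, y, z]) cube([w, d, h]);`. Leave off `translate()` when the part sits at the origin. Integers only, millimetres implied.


translate([145, 123, 383]) cube([2047, 300, 57]);
translate([145, 123, 0]) cube([74, 74, 383]);
translate([145, 349, 0]) cube([74, 74, 383]);
translate([2118, 123, 0]) cube([74, 74, 383]);
translate([2118, 349, 0]) cube([74, 74, 383]);


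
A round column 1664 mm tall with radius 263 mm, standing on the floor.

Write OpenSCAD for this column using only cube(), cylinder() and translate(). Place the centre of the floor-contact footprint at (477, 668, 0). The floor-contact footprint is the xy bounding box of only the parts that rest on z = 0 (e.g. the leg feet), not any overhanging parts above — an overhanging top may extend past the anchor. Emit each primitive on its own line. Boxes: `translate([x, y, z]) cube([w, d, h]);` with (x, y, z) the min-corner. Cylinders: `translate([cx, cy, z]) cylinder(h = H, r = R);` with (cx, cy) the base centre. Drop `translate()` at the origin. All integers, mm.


translate([477, 668, 0]) cylinder(h = 1664, r = 263);
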